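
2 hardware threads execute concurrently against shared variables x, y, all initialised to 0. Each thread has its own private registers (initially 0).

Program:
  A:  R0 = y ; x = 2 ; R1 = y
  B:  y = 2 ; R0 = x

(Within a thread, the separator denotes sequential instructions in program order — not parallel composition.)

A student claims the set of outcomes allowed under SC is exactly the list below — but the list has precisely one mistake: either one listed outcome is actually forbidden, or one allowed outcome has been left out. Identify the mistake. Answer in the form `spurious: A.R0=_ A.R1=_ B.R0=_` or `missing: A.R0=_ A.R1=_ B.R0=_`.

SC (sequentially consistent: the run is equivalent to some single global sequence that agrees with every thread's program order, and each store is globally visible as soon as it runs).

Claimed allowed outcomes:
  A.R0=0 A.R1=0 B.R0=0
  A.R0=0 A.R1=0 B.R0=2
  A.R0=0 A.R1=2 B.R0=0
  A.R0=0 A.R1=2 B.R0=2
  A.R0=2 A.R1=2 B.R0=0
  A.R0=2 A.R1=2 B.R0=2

spurious: A.R0=0 A.R1=0 B.R0=0

outcome vector order: (A.R0,A.R1,B.R0)
SC (5): 0/0/2, 0/2/0, 0/2/2, 2/2/0, 2/2/2
claimed∖SC = {0/0/0}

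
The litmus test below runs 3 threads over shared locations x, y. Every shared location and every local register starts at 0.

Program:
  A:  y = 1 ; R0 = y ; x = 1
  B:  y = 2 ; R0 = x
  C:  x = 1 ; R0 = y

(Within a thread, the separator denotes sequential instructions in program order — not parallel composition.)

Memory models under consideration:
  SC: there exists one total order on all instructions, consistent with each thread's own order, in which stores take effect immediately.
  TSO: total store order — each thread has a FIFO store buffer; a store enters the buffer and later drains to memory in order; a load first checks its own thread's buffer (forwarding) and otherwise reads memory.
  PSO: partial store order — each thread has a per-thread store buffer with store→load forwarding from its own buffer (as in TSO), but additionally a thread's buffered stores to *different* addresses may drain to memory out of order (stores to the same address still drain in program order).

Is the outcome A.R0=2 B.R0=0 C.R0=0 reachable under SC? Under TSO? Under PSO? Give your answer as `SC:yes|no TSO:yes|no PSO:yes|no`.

outcome vector order: (A.R0,B.R0,C.R0)
under SC → (1,0,1), (1,0,2), (1,1,0), (1,1,1), (1,1,2), (2,0,2), (2,1,0), (2,1,1), (2,1,2)
under TSO → (1,0,0), (1,0,1), (1,0,2), (1,1,0), (1,1,1), (1,1,2), (2,0,0), (2,0,1), (2,0,2), (2,1,0), (2,1,1), (2,1,2)
under PSO → (1,0,0), (1,0,1), (1,0,2), (1,1,0), (1,1,1), (1,1,2), (2,0,0), (2,0,1), (2,0,2), (2,1,0), (2,1,1), (2,1,2)
target (2,0,0) ∈ {TSO,PSO}

SC:no TSO:yes PSO:yes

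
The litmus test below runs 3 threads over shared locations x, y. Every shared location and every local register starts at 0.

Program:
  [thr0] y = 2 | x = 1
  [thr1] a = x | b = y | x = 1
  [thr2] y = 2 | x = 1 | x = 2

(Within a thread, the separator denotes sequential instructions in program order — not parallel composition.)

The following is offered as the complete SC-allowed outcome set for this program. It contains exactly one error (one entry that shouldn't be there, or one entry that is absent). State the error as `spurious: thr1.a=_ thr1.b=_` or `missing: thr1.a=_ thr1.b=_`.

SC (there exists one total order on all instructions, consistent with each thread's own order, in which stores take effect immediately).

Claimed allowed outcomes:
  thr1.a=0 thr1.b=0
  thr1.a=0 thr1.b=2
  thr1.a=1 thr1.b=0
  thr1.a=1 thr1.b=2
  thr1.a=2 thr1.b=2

spurious: thr1.a=1 thr1.b=0

outcome vector order: (thr1.a,thr1.b)
SC (4): (0,0) (0,2) (1,2) (2,2)
claimed∖SC = {(1,0)}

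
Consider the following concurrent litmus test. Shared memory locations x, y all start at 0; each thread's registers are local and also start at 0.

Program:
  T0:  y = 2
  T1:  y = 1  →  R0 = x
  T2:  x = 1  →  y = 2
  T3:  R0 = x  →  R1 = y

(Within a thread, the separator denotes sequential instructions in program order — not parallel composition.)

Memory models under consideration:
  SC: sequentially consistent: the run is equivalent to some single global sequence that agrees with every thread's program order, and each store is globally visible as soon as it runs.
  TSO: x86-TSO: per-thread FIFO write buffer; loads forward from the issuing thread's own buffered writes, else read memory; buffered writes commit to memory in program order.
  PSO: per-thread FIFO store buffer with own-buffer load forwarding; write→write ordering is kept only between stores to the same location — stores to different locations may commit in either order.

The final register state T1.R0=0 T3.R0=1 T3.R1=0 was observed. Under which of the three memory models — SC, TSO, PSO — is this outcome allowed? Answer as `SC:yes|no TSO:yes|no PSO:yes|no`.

SC:no TSO:yes PSO:yes

outcome vector order: (T1.R0,T3.R0,T3.R1)
SC (11): <0 0 0>, <0 0 1>, <0 0 2>, <0 1 1>, <0 1 2>, <1 0 0>, <1 0 1>, <1 0 2>, <1 1 0>, <1 1 1>, <1 1 2>
TSO (12): <0 0 0>, <0 0 1>, <0 0 2>, <0 1 0>, <0 1 1>, <0 1 2>, <1 0 0>, <1 0 1>, <1 0 2>, <1 1 0>, <1 1 1>, <1 1 2>
PSO (12): <0 0 0>, <0 0 1>, <0 0 2>, <0 1 0>, <0 1 1>, <0 1 2>, <1 0 0>, <1 0 1>, <1 0 2>, <1 1 0>, <1 1 1>, <1 1 2>
target <0 1 0> ∈ {TSO,PSO}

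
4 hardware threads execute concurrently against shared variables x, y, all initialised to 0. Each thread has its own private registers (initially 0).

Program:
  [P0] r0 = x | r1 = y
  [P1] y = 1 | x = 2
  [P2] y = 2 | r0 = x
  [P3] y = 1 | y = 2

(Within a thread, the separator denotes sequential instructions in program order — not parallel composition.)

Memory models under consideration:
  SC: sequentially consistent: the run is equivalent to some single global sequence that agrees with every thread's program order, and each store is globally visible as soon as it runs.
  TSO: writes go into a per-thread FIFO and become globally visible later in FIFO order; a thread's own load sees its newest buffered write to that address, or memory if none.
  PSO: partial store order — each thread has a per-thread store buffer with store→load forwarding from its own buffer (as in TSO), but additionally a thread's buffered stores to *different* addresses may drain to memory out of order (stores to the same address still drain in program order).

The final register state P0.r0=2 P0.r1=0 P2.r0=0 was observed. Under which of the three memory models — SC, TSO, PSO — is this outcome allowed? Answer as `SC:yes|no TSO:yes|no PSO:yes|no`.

SC:no TSO:no PSO:yes

outcome vector order: (P0.r0,P0.r1,P2.r0)
[SC] allowed = {000, 002, 010, 012, 020, 022, 210, 212, 220, 222}
[TSO] allowed = {000, 002, 010, 012, 020, 022, 210, 212, 220, 222}
[PSO] allowed = {000, 002, 010, 012, 020, 022, 200, 202, 210, 212, 220, 222}
target 200 ∈ {PSO}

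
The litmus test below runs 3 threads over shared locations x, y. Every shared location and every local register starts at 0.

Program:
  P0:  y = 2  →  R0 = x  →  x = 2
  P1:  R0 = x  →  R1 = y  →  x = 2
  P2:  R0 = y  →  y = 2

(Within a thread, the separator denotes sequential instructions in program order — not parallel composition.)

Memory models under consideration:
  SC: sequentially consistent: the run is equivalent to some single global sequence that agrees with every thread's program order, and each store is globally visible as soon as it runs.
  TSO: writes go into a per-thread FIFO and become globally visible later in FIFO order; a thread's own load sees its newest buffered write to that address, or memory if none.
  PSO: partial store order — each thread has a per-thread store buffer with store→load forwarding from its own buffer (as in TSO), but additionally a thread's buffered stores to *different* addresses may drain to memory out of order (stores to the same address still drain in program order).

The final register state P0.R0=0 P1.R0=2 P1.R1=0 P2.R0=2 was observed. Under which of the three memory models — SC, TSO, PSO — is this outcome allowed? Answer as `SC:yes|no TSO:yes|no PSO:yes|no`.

outcome vector order: (P0.R0,P1.R0,P1.R1,P2.R0)
under SC → <0 0 0 0>; <0 0 0 2>; <0 0 2 0>; <0 0 2 2>; <0 2 2 0>; <0 2 2 2>; <2 0 0 0>; <2 0 0 2>; <2 0 2 0>; <2 0 2 2>
under TSO → <0 0 0 0>; <0 0 0 2>; <0 0 2 0>; <0 0 2 2>; <0 2 2 0>; <0 2 2 2>; <2 0 0 0>; <2 0 0 2>; <2 0 2 0>; <2 0 2 2>
under PSO → <0 0 0 0>; <0 0 0 2>; <0 0 2 0>; <0 0 2 2>; <0 2 0 0>; <0 2 0 2>; <0 2 2 0>; <0 2 2 2>; <2 0 0 0>; <2 0 0 2>; <2 0 2 0>; <2 0 2 2>
target <0 2 0 2> ∈ {PSO}

SC:no TSO:no PSO:yes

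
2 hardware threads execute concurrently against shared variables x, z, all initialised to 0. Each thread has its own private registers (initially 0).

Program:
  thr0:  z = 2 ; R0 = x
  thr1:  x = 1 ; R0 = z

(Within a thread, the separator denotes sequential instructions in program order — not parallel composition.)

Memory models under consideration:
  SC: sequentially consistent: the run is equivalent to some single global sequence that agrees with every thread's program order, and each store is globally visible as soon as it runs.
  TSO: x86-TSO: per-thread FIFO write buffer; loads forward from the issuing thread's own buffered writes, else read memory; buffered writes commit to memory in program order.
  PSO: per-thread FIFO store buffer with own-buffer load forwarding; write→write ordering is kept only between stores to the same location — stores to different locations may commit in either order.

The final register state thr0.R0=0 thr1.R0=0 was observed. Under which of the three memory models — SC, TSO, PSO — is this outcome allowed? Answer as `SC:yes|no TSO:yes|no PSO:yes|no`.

SC:no TSO:yes PSO:yes

outcome vector order: (thr0.R0,thr1.R0)
SC: 3 outcomes — {02; 10; 12}
TSO: 4 outcomes — {00; 02; 10; 12}
PSO: 4 outcomes — {00; 02; 10; 12}
target 00 ∈ {TSO,PSO}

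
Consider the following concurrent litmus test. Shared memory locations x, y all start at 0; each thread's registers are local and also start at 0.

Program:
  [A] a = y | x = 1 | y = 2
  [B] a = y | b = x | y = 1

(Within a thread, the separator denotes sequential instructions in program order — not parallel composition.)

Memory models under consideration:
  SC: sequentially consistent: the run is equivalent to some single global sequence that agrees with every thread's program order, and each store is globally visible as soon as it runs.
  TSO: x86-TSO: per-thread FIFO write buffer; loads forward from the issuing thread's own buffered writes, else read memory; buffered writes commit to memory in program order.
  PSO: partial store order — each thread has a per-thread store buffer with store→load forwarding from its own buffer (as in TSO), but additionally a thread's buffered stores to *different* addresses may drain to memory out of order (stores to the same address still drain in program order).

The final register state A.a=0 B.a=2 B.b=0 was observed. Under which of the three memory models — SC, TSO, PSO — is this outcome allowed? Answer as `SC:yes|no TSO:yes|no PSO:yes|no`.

SC:no TSO:no PSO:yes

outcome vector order: (A.a,B.a,B.b)
SC: 4 outcomes — {0/0/0; 0/0/1; 0/2/1; 1/0/0}
TSO: 4 outcomes — {0/0/0; 0/0/1; 0/2/1; 1/0/0}
PSO: 5 outcomes — {0/0/0; 0/0/1; 0/2/0; 0/2/1; 1/0/0}
target 0/2/0 ∈ {PSO}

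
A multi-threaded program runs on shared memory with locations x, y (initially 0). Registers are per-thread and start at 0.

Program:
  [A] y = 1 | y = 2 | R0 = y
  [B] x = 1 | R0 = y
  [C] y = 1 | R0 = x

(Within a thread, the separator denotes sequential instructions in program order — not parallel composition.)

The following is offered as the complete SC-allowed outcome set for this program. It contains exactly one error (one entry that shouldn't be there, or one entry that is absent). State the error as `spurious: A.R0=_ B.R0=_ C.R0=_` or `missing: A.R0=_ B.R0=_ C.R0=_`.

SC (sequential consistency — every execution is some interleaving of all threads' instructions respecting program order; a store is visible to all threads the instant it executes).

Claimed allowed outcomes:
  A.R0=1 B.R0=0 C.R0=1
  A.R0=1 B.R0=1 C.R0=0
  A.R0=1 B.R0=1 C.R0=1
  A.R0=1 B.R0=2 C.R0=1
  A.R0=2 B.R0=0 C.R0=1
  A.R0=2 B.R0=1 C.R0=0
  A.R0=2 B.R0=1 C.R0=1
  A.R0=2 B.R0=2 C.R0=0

outcome vector order: (A.R0,B.R0,C.R0)
[SC] allowed = {1/0/1; 1/1/0; 1/1/1; 1/2/1; 2/0/1; 2/1/0; 2/1/1; 2/2/0; 2/2/1}
SC∖claimed = {2/2/1}

missing: A.R0=2 B.R0=2 C.R0=1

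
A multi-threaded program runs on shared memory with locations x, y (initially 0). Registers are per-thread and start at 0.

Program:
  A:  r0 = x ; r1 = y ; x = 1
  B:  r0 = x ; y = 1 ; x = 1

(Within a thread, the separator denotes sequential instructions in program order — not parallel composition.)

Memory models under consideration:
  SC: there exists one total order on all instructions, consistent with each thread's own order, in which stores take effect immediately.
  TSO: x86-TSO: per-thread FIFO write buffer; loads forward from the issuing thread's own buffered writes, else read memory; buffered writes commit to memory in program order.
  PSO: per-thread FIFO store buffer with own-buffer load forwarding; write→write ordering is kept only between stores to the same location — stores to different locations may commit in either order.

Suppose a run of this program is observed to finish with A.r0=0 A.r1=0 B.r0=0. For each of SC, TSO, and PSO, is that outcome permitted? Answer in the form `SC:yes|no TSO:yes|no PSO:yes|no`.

outcome vector order: (A.r0,A.r1,B.r0)
[SC] allowed = {(0,0,0); (0,0,1); (0,1,0); (1,1,0)}
[TSO] allowed = {(0,0,0); (0,0,1); (0,1,0); (1,1,0)}
[PSO] allowed = {(0,0,0); (0,0,1); (0,1,0); (1,0,0); (1,1,0)}
target (0,0,0) ∈ {SC,TSO,PSO}

SC:yes TSO:yes PSO:yes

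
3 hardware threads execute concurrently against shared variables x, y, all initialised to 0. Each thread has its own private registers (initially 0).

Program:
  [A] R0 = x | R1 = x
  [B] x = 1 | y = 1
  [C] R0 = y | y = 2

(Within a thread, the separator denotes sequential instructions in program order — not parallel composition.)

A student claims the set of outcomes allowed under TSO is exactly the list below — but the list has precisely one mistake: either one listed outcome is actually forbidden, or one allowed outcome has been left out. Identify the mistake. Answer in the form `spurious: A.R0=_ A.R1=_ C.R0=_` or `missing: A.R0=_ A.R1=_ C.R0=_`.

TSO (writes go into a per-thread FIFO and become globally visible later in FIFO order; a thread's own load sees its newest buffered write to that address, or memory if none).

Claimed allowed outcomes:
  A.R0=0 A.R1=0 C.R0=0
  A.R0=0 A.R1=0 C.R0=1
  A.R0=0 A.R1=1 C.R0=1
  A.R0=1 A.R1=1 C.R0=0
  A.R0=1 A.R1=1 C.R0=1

missing: A.R0=0 A.R1=1 C.R0=0

outcome vector order: (A.R0,A.R1,C.R0)
TSO (6): (0,0,0), (0,0,1), (0,1,0), (0,1,1), (1,1,0), (1,1,1)
TSO∖claimed = {(0,1,0)}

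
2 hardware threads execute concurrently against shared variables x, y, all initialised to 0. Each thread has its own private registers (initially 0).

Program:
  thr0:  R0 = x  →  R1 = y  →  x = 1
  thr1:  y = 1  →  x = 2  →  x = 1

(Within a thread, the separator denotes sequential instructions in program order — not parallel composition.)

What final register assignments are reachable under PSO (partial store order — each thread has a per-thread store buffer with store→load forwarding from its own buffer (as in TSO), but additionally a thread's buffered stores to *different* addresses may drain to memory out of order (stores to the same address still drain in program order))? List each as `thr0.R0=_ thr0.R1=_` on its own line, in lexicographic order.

thr0.R0=0 thr0.R1=0
thr0.R0=0 thr0.R1=1
thr0.R0=1 thr0.R1=0
thr0.R0=1 thr0.R1=1
thr0.R0=2 thr0.R1=0
thr0.R0=2 thr0.R1=1

outcome vector order: (thr0.R0,thr0.R1)
|PSO outcomes| = 6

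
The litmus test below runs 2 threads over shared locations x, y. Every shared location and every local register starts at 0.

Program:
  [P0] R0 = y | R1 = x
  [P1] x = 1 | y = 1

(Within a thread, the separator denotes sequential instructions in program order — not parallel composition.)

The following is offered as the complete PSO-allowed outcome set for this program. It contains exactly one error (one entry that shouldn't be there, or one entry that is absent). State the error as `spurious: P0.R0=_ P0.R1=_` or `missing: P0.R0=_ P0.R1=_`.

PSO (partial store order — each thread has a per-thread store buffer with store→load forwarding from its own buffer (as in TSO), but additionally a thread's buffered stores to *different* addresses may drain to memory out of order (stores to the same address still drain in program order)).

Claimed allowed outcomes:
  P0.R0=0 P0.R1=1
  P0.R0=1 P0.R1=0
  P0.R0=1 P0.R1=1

missing: P0.R0=0 P0.R1=0

outcome vector order: (P0.R0,P0.R1)
[PSO] allowed = {<0 0>, <0 1>, <1 0>, <1 1>}
PSO∖claimed = {<0 0>}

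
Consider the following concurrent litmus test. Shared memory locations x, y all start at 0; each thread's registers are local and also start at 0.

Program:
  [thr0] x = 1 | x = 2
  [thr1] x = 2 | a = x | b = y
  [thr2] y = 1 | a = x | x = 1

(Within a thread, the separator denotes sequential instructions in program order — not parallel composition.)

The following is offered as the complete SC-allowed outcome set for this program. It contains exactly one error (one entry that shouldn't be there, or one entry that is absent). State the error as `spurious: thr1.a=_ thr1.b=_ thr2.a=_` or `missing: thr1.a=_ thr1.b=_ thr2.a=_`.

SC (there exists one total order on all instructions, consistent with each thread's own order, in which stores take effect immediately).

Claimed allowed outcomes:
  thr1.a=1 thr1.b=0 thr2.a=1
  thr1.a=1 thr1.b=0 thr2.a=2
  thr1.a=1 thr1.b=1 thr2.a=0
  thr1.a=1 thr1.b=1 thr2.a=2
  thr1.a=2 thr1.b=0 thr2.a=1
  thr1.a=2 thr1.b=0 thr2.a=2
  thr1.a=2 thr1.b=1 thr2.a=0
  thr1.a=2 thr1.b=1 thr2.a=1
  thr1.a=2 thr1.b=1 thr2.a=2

missing: thr1.a=1 thr1.b=1 thr2.a=1

outcome vector order: (thr1.a,thr1.b,thr2.a)
SC: 10 outcomes — {101; 102; 110; 111; 112; 201; 202; 210; 211; 212}
SC∖claimed = {111}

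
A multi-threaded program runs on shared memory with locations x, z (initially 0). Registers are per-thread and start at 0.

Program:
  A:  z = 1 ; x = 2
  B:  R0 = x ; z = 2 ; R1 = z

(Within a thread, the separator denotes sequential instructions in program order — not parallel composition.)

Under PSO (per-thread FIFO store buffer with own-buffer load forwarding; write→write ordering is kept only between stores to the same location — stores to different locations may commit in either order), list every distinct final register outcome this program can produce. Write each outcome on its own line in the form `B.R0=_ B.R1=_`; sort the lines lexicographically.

B.R0=0 B.R1=1
B.R0=0 B.R1=2
B.R0=2 B.R1=1
B.R0=2 B.R1=2

outcome vector order: (B.R0,B.R1)
|PSO outcomes| = 4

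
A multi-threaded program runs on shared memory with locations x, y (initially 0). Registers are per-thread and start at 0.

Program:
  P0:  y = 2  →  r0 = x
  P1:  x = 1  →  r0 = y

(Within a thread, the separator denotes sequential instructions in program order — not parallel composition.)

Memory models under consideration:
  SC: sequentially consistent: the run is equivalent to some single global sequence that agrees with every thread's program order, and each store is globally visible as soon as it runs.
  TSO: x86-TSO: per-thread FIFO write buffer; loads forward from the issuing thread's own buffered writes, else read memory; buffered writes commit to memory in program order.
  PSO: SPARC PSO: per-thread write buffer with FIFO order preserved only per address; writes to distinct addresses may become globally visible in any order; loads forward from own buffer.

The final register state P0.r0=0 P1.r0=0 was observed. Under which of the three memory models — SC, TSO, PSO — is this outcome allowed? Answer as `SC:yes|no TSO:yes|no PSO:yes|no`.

SC:no TSO:yes PSO:yes

outcome vector order: (P0.r0,P1.r0)
under SC → 02; 10; 12
under TSO → 00; 02; 10; 12
under PSO → 00; 02; 10; 12
target 00 ∈ {TSO,PSO}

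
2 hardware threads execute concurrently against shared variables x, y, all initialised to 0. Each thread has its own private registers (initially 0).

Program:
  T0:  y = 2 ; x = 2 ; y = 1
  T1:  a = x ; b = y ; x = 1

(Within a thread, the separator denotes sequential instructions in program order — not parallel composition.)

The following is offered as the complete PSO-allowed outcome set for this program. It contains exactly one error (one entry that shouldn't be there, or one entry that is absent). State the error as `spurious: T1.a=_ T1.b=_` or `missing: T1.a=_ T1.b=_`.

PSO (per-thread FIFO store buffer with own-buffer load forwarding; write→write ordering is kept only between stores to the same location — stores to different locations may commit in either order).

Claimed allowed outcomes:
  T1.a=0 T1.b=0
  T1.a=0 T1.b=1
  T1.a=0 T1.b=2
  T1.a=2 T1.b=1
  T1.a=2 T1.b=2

outcome vector order: (T1.a,T1.b)
under PSO → <0 0>, <0 1>, <0 2>, <2 0>, <2 1>, <2 2>
PSO∖claimed = {<2 0>}

missing: T1.a=2 T1.b=0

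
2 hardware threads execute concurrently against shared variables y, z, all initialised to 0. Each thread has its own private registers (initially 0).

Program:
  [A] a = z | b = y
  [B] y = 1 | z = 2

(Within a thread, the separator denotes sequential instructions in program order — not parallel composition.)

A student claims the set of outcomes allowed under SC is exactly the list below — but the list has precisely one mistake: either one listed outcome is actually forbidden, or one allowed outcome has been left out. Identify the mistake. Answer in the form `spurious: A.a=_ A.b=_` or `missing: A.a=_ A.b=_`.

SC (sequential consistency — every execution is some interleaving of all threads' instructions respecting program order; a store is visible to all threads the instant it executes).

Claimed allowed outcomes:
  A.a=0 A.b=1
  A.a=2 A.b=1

outcome vector order: (A.a,A.b)
under SC → 0/0, 0/1, 2/1
SC∖claimed = {0/0}

missing: A.a=0 A.b=0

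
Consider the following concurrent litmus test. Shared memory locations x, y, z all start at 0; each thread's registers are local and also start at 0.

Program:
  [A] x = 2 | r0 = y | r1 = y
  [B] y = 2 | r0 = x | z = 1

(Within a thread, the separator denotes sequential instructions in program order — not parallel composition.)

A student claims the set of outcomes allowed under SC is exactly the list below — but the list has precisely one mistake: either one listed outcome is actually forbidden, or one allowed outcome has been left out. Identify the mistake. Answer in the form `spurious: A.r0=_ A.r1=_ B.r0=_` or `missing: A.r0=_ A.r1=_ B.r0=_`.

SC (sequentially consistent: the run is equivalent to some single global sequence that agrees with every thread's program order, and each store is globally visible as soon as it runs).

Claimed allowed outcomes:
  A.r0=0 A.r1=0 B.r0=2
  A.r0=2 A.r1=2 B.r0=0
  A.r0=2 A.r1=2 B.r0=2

outcome vector order: (A.r0,A.r1,B.r0)
[SC] allowed = {002; 022; 220; 222}
SC∖claimed = {022}

missing: A.r0=0 A.r1=2 B.r0=2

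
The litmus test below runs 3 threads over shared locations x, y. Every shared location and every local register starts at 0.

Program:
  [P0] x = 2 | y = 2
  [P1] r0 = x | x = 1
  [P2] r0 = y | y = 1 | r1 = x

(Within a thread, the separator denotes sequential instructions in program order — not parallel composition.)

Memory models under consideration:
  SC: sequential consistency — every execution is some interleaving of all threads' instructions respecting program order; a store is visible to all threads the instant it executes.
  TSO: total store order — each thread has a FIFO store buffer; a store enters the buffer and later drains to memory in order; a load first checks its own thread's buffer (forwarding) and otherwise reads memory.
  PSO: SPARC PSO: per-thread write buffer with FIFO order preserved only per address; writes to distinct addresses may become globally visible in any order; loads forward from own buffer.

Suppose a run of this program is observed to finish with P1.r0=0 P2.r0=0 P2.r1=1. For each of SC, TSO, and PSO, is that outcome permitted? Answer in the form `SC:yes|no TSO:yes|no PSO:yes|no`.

SC:yes TSO:yes PSO:yes

outcome vector order: (P1.r0,P2.r0,P2.r1)
SC: 10 outcomes — {<0 0 0>, <0 0 1>, <0 0 2>, <0 2 1>, <0 2 2>, <2 0 0>, <2 0 1>, <2 0 2>, <2 2 1>, <2 2 2>}
TSO: 10 outcomes — {<0 0 0>, <0 0 1>, <0 0 2>, <0 2 1>, <0 2 2>, <2 0 0>, <2 0 1>, <2 0 2>, <2 2 1>, <2 2 2>}
PSO: 12 outcomes — {<0 0 0>, <0 0 1>, <0 0 2>, <0 2 0>, <0 2 1>, <0 2 2>, <2 0 0>, <2 0 1>, <2 0 2>, <2 2 0>, <2 2 1>, <2 2 2>}
target <0 0 1> ∈ {SC,TSO,PSO}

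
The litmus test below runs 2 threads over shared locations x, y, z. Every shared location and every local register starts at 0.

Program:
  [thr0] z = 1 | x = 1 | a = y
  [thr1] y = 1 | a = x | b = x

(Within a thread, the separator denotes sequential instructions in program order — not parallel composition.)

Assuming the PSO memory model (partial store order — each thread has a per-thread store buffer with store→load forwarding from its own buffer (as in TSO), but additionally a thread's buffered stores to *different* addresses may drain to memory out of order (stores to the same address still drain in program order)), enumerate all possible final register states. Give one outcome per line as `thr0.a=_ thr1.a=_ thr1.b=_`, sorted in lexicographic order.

outcome vector order: (thr0.a,thr1.a,thr1.b)
|PSO outcomes| = 6

thr0.a=0 thr1.a=0 thr1.b=0
thr0.a=0 thr1.a=0 thr1.b=1
thr0.a=0 thr1.a=1 thr1.b=1
thr0.a=1 thr1.a=0 thr1.b=0
thr0.a=1 thr1.a=0 thr1.b=1
thr0.a=1 thr1.a=1 thr1.b=1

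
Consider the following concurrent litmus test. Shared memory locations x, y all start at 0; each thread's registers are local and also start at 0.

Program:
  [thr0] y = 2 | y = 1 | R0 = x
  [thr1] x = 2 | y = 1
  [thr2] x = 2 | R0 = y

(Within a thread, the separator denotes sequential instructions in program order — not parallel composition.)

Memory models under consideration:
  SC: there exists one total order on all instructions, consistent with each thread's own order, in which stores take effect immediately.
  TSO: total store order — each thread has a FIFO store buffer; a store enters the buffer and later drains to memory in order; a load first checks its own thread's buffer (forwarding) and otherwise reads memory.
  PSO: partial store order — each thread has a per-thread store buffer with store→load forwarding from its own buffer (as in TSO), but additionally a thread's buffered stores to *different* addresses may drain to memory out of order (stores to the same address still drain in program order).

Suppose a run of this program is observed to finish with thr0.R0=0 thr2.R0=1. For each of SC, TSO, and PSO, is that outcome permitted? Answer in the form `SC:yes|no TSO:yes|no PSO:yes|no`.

outcome vector order: (thr0.R0,thr2.R0)
[SC] allowed = {<0 1>; <2 0>; <2 1>; <2 2>}
[TSO] allowed = {<0 0>; <0 1>; <0 2>; <2 0>; <2 1>; <2 2>}
[PSO] allowed = {<0 0>; <0 1>; <0 2>; <2 0>; <2 1>; <2 2>}
target <0 1> ∈ {SC,TSO,PSO}

SC:yes TSO:yes PSO:yes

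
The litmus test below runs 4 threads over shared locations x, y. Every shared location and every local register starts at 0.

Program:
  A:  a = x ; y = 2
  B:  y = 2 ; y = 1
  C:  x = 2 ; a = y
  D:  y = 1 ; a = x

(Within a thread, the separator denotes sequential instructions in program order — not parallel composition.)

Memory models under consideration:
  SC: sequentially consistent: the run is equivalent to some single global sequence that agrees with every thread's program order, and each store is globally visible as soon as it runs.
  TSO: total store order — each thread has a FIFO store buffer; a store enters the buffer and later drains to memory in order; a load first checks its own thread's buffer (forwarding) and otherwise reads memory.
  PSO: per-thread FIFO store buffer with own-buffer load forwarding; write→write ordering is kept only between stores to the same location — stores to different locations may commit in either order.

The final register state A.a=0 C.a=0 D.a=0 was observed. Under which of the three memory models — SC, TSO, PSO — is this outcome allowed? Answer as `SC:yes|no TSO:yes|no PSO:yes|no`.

SC:no TSO:yes PSO:yes

outcome vector order: (A.a,C.a,D.a)
SC (10): 0/0/2; 0/1/0; 0/1/2; 0/2/0; 0/2/2; 2/0/2; 2/1/0; 2/1/2; 2/2/0; 2/2/2
TSO (12): 0/0/0; 0/0/2; 0/1/0; 0/1/2; 0/2/0; 0/2/2; 2/0/0; 2/0/2; 2/1/0; 2/1/2; 2/2/0; 2/2/2
PSO (12): 0/0/0; 0/0/2; 0/1/0; 0/1/2; 0/2/0; 0/2/2; 2/0/0; 2/0/2; 2/1/0; 2/1/2; 2/2/0; 2/2/2
target 0/0/0 ∈ {TSO,PSO}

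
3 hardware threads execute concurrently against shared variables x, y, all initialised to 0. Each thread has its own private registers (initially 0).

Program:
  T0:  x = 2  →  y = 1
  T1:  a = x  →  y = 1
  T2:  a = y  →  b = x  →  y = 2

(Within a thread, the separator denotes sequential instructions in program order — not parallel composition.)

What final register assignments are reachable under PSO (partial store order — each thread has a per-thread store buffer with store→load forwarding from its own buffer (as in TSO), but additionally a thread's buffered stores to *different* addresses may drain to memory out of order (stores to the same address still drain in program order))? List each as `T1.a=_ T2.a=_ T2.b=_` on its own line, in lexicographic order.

T1.a=0 T2.a=0 T2.b=0
T1.a=0 T2.a=0 T2.b=2
T1.a=0 T2.a=1 T2.b=0
T1.a=0 T2.a=1 T2.b=2
T1.a=2 T2.a=0 T2.b=0
T1.a=2 T2.a=0 T2.b=2
T1.a=2 T2.a=1 T2.b=0
T1.a=2 T2.a=1 T2.b=2

outcome vector order: (T1.a,T2.a,T2.b)
|PSO outcomes| = 8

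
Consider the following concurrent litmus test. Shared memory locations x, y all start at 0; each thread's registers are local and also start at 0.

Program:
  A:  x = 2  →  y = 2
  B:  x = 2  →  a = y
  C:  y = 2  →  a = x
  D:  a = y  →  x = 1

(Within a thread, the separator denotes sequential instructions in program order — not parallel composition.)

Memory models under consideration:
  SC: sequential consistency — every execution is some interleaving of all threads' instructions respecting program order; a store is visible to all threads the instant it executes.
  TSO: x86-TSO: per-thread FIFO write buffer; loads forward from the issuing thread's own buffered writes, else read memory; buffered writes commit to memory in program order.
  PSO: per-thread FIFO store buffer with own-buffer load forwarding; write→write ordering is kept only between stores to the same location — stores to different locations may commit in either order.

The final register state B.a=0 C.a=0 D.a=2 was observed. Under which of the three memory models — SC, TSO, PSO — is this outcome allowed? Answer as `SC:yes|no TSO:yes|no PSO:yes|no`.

SC:no TSO:yes PSO:yes

outcome vector order: (B.a,C.a,D.a)
[SC] allowed = {<0 1 0> <0 1 2> <0 2 0> <0 2 2> <2 0 0> <2 0 2> <2 1 0> <2 1 2> <2 2 0> <2 2 2>}
[TSO] allowed = {<0 0 0> <0 0 2> <0 1 0> <0 1 2> <0 2 0> <0 2 2> <2 0 0> <2 0 2> <2 1 0> <2 1 2> <2 2 0> <2 2 2>}
[PSO] allowed = {<0 0 0> <0 0 2> <0 1 0> <0 1 2> <0 2 0> <0 2 2> <2 0 0> <2 0 2> <2 1 0> <2 1 2> <2 2 0> <2 2 2>}
target <0 0 2> ∈ {TSO,PSO}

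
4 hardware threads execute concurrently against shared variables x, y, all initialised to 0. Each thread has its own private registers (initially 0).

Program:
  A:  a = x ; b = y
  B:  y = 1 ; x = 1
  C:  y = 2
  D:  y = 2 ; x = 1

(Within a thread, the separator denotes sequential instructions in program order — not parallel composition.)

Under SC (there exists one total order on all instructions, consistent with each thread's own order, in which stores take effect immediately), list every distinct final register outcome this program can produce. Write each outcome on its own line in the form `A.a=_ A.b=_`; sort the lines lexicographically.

outcome vector order: (A.a,A.b)
|SC outcomes| = 5

A.a=0 A.b=0
A.a=0 A.b=1
A.a=0 A.b=2
A.a=1 A.b=1
A.a=1 A.b=2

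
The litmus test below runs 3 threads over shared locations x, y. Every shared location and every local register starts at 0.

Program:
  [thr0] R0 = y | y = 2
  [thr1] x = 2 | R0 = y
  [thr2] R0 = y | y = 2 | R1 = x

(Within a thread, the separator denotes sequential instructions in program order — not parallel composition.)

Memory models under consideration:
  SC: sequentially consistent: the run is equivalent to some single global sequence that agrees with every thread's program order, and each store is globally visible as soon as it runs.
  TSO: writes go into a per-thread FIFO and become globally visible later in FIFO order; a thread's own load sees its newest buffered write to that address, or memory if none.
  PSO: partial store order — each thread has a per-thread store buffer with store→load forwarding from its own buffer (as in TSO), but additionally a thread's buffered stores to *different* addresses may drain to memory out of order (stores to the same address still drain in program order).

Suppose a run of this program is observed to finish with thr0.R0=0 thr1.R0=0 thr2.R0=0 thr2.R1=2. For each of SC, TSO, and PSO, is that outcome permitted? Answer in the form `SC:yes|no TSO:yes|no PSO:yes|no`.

SC:yes TSO:yes PSO:yes

outcome vector order: (thr0.R0,thr1.R0,thr2.R0,thr2.R1)
under SC → 0/0/0/2; 0/0/2/2; 0/2/0/0; 0/2/0/2; 0/2/2/0; 0/2/2/2; 2/0/0/2; 2/2/0/0; 2/2/0/2
under TSO → 0/0/0/0; 0/0/0/2; 0/0/2/0; 0/0/2/2; 0/2/0/0; 0/2/0/2; 0/2/2/0; 0/2/2/2; 2/0/0/0; 2/0/0/2; 2/2/0/0; 2/2/0/2
under PSO → 0/0/0/0; 0/0/0/2; 0/0/2/0; 0/0/2/2; 0/2/0/0; 0/2/0/2; 0/2/2/0; 0/2/2/2; 2/0/0/0; 2/0/0/2; 2/2/0/0; 2/2/0/2
target 0/0/0/2 ∈ {SC,TSO,PSO}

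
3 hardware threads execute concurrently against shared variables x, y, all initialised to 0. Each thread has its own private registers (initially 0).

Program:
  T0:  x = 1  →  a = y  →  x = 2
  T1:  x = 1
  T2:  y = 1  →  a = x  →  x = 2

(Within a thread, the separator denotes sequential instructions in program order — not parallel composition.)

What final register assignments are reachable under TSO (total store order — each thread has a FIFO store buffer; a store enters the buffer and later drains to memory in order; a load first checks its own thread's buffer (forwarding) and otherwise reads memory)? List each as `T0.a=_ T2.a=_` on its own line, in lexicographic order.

T0.a=0 T2.a=0
T0.a=0 T2.a=1
T0.a=0 T2.a=2
T0.a=1 T2.a=0
T0.a=1 T2.a=1
T0.a=1 T2.a=2

outcome vector order: (T0.a,T2.a)
|TSO outcomes| = 6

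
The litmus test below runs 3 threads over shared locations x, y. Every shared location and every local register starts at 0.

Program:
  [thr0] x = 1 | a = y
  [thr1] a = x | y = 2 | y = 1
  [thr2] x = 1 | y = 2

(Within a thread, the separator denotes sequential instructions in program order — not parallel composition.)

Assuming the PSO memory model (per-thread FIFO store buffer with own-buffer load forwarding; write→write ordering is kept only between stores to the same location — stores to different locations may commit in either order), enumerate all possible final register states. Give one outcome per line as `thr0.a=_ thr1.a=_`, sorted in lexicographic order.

thr0.a=0 thr1.a=0
thr0.a=0 thr1.a=1
thr0.a=1 thr1.a=0
thr0.a=1 thr1.a=1
thr0.a=2 thr1.a=0
thr0.a=2 thr1.a=1

outcome vector order: (thr0.a,thr1.a)
|PSO outcomes| = 6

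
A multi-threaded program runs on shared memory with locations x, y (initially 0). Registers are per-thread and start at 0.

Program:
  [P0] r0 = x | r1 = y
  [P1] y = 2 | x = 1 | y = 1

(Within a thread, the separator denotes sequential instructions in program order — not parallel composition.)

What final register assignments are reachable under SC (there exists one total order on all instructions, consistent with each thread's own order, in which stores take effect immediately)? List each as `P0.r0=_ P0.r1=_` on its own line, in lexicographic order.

P0.r0=0 P0.r1=0
P0.r0=0 P0.r1=1
P0.r0=0 P0.r1=2
P0.r0=1 P0.r1=1
P0.r0=1 P0.r1=2

outcome vector order: (P0.r0,P0.r1)
|SC outcomes| = 5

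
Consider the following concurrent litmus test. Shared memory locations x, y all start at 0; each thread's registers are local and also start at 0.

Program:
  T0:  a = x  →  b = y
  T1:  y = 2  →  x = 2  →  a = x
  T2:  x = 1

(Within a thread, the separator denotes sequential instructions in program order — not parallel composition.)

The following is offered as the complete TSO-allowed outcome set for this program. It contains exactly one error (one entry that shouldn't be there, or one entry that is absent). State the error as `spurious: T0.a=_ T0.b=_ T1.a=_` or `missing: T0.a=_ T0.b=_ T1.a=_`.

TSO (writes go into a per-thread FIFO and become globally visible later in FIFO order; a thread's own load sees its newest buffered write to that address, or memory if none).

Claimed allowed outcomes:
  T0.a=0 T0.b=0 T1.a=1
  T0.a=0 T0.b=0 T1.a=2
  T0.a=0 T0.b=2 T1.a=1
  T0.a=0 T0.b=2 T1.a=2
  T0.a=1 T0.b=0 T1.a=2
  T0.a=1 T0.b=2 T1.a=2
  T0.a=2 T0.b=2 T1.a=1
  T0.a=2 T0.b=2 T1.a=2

outcome vector order: (T0.a,T0.b,T1.a)
under TSO → 001 002 021 022 102 121 122 221 222
TSO∖claimed = {121}

missing: T0.a=1 T0.b=2 T1.a=1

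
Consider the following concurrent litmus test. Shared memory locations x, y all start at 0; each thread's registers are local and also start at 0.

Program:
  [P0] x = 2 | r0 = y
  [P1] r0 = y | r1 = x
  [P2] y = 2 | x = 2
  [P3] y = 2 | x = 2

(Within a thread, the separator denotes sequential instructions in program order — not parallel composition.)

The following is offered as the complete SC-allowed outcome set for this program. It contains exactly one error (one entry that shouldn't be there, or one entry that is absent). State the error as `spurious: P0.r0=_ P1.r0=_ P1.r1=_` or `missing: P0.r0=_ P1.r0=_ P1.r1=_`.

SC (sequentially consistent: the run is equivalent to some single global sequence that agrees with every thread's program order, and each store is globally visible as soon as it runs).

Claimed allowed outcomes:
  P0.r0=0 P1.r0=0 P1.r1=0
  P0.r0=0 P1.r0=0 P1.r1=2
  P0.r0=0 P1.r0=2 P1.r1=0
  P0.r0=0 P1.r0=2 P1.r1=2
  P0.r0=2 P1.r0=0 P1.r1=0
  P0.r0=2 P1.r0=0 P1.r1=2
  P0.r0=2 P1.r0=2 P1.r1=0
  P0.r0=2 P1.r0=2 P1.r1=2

spurious: P0.r0=0 P1.r0=2 P1.r1=0

outcome vector order: (P0.r0,P1.r0,P1.r1)
[SC] allowed = {<0 0 0> <0 0 2> <0 2 2> <2 0 0> <2 0 2> <2 2 0> <2 2 2>}
claimed∖SC = {<0 2 0>}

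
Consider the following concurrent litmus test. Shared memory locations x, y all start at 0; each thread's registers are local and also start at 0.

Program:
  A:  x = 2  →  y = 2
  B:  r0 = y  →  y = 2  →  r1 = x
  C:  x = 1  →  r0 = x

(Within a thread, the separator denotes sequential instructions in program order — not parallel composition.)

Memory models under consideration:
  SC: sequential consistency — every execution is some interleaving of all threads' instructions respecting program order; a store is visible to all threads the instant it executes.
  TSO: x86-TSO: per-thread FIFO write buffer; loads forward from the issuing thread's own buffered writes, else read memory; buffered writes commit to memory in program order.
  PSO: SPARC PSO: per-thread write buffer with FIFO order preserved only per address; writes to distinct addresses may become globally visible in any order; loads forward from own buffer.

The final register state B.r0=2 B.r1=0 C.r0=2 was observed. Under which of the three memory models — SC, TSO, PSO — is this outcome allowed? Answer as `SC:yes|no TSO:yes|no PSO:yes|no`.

SC:no TSO:no PSO:yes

outcome vector order: (B.r0,B.r1,C.r0)
SC: 9 outcomes — {<0 0 1>; <0 0 2>; <0 1 1>; <0 1 2>; <0 2 1>; <0 2 2>; <2 1 1>; <2 2 1>; <2 2 2>}
TSO: 9 outcomes — {<0 0 1>; <0 0 2>; <0 1 1>; <0 1 2>; <0 2 1>; <0 2 2>; <2 1 1>; <2 2 1>; <2 2 2>}
PSO: 12 outcomes — {<0 0 1>; <0 0 2>; <0 1 1>; <0 1 2>; <0 2 1>; <0 2 2>; <2 0 1>; <2 0 2>; <2 1 1>; <2 1 2>; <2 2 1>; <2 2 2>}
target <2 0 2> ∈ {PSO}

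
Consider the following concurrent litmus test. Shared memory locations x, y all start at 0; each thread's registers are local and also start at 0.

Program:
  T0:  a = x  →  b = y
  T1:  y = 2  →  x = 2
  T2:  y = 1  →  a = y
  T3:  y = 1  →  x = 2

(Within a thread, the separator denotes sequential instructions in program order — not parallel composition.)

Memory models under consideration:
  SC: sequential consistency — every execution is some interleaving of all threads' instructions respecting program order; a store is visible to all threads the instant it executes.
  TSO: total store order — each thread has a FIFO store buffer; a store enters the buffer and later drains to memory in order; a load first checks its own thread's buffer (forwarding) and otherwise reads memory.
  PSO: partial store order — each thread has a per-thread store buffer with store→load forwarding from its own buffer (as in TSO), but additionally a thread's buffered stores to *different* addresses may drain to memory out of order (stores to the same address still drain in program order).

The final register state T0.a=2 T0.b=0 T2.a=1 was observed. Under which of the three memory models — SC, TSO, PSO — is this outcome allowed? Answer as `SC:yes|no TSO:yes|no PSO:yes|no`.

SC:no TSO:no PSO:yes

outcome vector order: (T0.a,T0.b,T2.a)
[SC] allowed = {0/0/1, 0/0/2, 0/1/1, 0/1/2, 0/2/1, 0/2/2, 2/1/1, 2/1/2, 2/2/1, 2/2/2}
[TSO] allowed = {0/0/1, 0/0/2, 0/1/1, 0/1/2, 0/2/1, 0/2/2, 2/1/1, 2/1/2, 2/2/1, 2/2/2}
[PSO] allowed = {0/0/1, 0/0/2, 0/1/1, 0/1/2, 0/2/1, 0/2/2, 2/0/1, 2/0/2, 2/1/1, 2/1/2, 2/2/1, 2/2/2}
target 2/0/1 ∈ {PSO}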